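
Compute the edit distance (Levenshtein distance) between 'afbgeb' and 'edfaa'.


Building DP table for s1='afbgeb' (len 6) and s2='edfaa' (len 5):
       e  d  f  a  a
    0  1  2  3  4  5
  a 1  1  2  3  3  4
  f 2  2  2  2  3  4
  b 3  3  3  3  3  4
  g 4  4  4  4  4  4
  e 5  4  5  5  5  5
  b 6  5  5  6  6  6
Edit distance = dp[6][5] = 6

6


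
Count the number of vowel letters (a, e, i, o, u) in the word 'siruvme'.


Scanning each character of 'siruvme':
  Position 1: 's' -> consonant (running count: 0)
  Position 2: 'i' -> vowel (running count: 1)
  Position 3: 'r' -> consonant (running count: 1)
  Position 4: 'u' -> vowel (running count: 2)
  Position 5: 'v' -> consonant (running count: 2)
  Position 6: 'm' -> consonant (running count: 2)
  Position 7: 'e' -> vowel (running count: 3)
Total vowels: 3

3


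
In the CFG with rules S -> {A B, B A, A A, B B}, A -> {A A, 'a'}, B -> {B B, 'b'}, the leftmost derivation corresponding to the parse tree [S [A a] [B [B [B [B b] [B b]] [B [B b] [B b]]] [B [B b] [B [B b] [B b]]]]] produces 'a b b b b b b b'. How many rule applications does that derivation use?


Every bracketed nonterminal node [X ...] in the tree is produced by exactly one rule application.
Reading the tree off as a leftmost derivation:
  Step 1: S  =>  A B   (applied S -> A B)
  Step 2: A B  =>  a B   (applied A -> a)
  Step 3: a B  =>  a B B   (applied B -> B B)
  Step 4: a B B  =>  a B B B   (applied B -> B B)
  Step 5: a B B B  =>  a B B B B   (applied B -> B B)
  Step 6: a B B B B  =>  a b B B B   (applied B -> b)
  Step 7: a b B B B  =>  a b b B B   (applied B -> b)
  Step 8: a b b B B  =>  a b b B B B   (applied B -> B B)
  Step 9: a b b B B B  =>  a b b b B B   (applied B -> b)
  Step 10: a b b b B B  =>  a b b b b B   (applied B -> b)
  Step 11: a b b b b B  =>  a b b b b B B   (applied B -> B B)
  Step 12: a b b b b B B  =>  a b b b b b B   (applied B -> b)
  Step 13: a b b b b b B  =>  a b b b b b B B   (applied B -> B B)
  Step 14: a b b b b b B B  =>  a b b b b b b B   (applied B -> b)
  Step 15: a b b b b b b B  =>  a b b b b b b b   (applied B -> b)
Final yield: a b b b b b b b
Total rewrite steps: 15

15


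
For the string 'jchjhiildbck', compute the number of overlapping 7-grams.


String 'jchjhiildbck' has length L = 12.
Number of overlapping n-grams = L - n + 1
Substituting: 12 - 7 + 1 = 6

6


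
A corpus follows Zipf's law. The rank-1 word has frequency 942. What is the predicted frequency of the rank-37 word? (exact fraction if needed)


Zipf's law: freq(rank) = f1 / rank
f1 = 942, rank = 37
freq = 942 / 37
GCD(942, 37) = 1
Simplified: 942/37

942/37


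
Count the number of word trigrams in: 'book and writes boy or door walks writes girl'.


Word trigrams from [9] words:
  Trigram 1: (book and writes)
  Trigram 2: (and writes boy)
  Trigram 3: (writes boy or)
  Trigram 4: (boy or door)
  Trigram 5: (or door walks)
  Trigram 6: (door walks writes)
  Trigram 7: (walks writes girl)
Total word trigrams: 9 - 2 = 7

7


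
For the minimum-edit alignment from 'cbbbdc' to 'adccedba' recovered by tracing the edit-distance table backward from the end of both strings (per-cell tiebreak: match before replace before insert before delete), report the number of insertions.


Edit distance = 7. Backtracking from cell (6, 8) with preference match > replace > insert > delete,
then listing the resulting alignment 'cbbbdc' -> 'adccedba' left to right:
  Step 1: insert 'a' [insertion #1]
  Step 2: insert 'd' [insertion #2]
  Step 3: keep 'c'
  Step 4: replace b->c
  Step 5: replace b->e
  Step 6: replace b->d
  Step 7: replace d->b
  Step 8: replace c->a
Total insertions: 2

2


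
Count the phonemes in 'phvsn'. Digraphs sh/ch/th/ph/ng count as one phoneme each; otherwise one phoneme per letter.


Parsing 'phvsn' greedily, digraphs first:
  'ph' -> digraph (1 consonant phoneme) (phonemes so far: 1)
  'v' -> consonant phoneme (phonemes so far: 2)
  's' -> consonant phoneme (phonemes so far: 3)
  'n' -> consonant phoneme (phonemes so far: 4)
Total phonemes: 4

4


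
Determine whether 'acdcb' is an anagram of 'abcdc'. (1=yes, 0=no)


Sort characters of 'acdcb': 'abccd'
Sort characters of 'abcdc': 'abccd'
Sorted forms match -> they ARE anagrams
Result: 1

1


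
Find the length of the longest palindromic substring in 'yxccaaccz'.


Scanning 'yxccaaccz' for palindromic substrings.
Substring at positions 2-7: 'ccaacc'.
Check: reverse('ccaacc') = 'ccaacc' -> palindrome confirmed.
Neighbouring characters ('x' / 'z') break symmetry, so it cannot extend further.
No longer palindromic substring exists; longest length = 6

6


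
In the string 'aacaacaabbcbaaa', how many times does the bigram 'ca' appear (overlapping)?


Scanning 'aacaacaabbcbaaa' for bigram 'ca':
  Position 0: 'aa' -> no
  Position 1: 'ac' -> no
  Position 2: 'ca' -> MATCH
  Position 3: 'aa' -> no
  Position 4: 'ac' -> no
  Position 5: 'ca' -> MATCH
  Position 6: 'aa' -> no
  Position 7: 'ab' -> no
  Position 8: 'bb' -> no
  Position 9: 'bc' -> no
  Position 10: 'cb' -> no
  Position 11: 'ba' -> no
  Position 12: 'aa' -> no
  Position 13: 'aa' -> no
Total matches: 2

2


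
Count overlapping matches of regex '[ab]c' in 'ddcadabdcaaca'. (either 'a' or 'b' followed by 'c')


Pattern: [ab]c means either 'a' or 'b' followed by 'c'.
Scanning 'ddcadabdcaaca' position-by-position:
  Pos 0: window 'dd' -> no
  Pos 1: window 'dc' -> no
  Pos 2: window 'ca' -> no
  Pos 3: window 'ad' -> no
  Pos 4: window 'da' -> no
  Pos 5: window 'ab' -> no
  Pos 6: window 'bd' -> no
  Pos 7: window 'dc' -> no
  Pos 8: window 'ca' -> no
  Pos 9: window 'aa' -> no
  Pos 10: window 'ac' -> MATCH
  Pos 11: window 'ca' -> no
  Pos 12: window 'a' -> no
Total matches: 1

1


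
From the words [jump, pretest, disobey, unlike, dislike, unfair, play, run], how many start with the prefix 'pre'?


Checking each word for prefix 'pre':
  'jump' -> no (count: 0)
  'pretest' -> YES, starts with 'pre' (count: 1)
  'disobey' -> no (count: 1)
  'unlike' -> no (count: 1)
  'dislike' -> no (count: 1)
  'unfair' -> no (count: 1)
  'play' -> no (count: 1)
  'run' -> no (count: 1)
Total with prefix 'pre': 1

1


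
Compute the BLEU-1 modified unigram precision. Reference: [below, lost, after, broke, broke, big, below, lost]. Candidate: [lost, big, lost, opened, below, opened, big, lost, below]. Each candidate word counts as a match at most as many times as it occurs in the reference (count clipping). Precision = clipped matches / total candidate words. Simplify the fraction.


Reference word counts: {'after': 1, 'below': 2, 'big': 1, 'broke': 2, 'lost': 2}
Checking each candidate word (with clipping):
  'lost' -> in reference (ref count 2, used 1/2) -> match (matches: 1)
  'big' -> in reference (ref count 1, used 1/1) -> match (matches: 2)
  'lost' -> in reference (ref count 2, used 2/2) -> match (matches: 3)
  'opened' -> not in reference -> no match (matches: 3)
  'below' -> in reference (ref count 2, used 1/2) -> match (matches: 4)
  'opened' -> not in reference -> no match (matches: 4)
  'big' -> ref count 1 already used up (1/1) -> clipped, no match (matches: 4)
  'lost' -> ref count 2 already used up (2/2) -> clipped, no match (matches: 4)
  'below' -> in reference (ref count 2, used 2/2) -> match (matches: 5)
Clipped matches: 5, Candidate length: 9
Precision = 5/9

5/9


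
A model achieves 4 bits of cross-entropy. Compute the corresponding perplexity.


Perplexity formula: PP = 2^H
H = 4
PP = 2^4
Steps: 2^1 = 2, 2^2 = 4, 2^3 = 8, 2^4 = 16
PP = 16

16


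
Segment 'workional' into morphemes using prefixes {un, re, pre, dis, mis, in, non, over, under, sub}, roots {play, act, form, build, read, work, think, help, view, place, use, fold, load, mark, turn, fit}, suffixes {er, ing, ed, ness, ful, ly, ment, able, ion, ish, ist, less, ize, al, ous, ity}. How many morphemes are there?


Segmenting 'workional' against the inventory:
  'work' -> root (morpheme 1)
  'ion' -> suffix (morpheme 2)
  'al' -> suffix (morpheme 3)
Total morphemes: 3

3


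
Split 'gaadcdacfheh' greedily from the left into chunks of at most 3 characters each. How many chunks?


'gaadcdacfheh' has 12 characters.
Chunking with max size 3:
  Chunk 1: 'gaa' (positions 0-2)
  Chunk 2: 'dcd' (positions 3-5)
  Chunk 3: 'acf' (positions 6-8)
  Chunk 4: 'heh' (positions 9-11)
Total chunks: ceil(12 / 3) = 4

4


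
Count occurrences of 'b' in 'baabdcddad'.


Scanning 'baabdcddad' for 'b':
  Position 0: 'b' -> MATCH (count: 1)
  Position 3: 'b' -> MATCH (count: 2)
Total occurrences of 'b': 2

2


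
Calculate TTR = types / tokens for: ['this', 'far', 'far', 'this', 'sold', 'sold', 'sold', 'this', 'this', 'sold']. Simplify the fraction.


Tokens: 10
Unique types: ('far', 'sold', 'this') = 3
TTR = 3/10
Already in lowest terms.

3/10


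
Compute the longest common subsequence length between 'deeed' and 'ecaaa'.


DP table for LCS of 'deeed' and 'ecaaa':
       e  c  a  a  a
    0  0  0  0  0  0
  d 0  0  0  0  0  0
  e 0  1  1  1  1  1
  e 0  1  1  1  1  1
  e 0  1  1  1  1  1
  d 0  1  1  1  1  1
LCS: 'e'
LCS length = 1

1


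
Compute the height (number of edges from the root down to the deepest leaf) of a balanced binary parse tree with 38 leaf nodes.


In a balanced binary tree with n leaves the deepest leaf is ceil(log2(n)) edges below the root.
log2(38) = 5.2479
ceil(5.2479) = 6
height (edges) = 6

6


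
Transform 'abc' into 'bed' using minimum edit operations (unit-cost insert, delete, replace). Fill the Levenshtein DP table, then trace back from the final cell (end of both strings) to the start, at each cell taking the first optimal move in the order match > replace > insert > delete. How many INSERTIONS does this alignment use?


Edit distance = 3. Backtracking from cell (3, 3) with preference match > replace > insert > delete,
then listing the resulting alignment 'abc' -> 'bed' left to right:
  Step 1: replace a->b
  Step 2: replace b->e
  Step 3: replace c->d
Total insertions: 0

0


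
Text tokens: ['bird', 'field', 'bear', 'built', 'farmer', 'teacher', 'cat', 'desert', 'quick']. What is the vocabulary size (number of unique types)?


Listing all tokens and tracking unique types:
  Token 1: 'bird' -> NEW (unique so far: 1)
  Token 2: 'field' -> NEW (unique so far: 2)
  Token 3: 'bear' -> NEW (unique so far: 3)
  Token 4: 'built' -> NEW (unique so far: 4)
  Token 5: 'farmer' -> NEW (unique so far: 5)
  Token 6: 'teacher' -> NEW (unique so far: 6)
  Token 7: 'cat' -> NEW (unique so far: 7)
  Token 8: 'desert' -> NEW (unique so far: 8)
  Token 9: 'quick' -> NEW (unique so far: 9)
Unique types: ('bear', 'bird', 'built', 'cat', 'desert', 'farmer', 'field', 'quick', 'teacher')
Vocabulary size: 9

9


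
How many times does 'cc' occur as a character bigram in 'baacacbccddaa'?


Scanning 'baacacbccddaa' for bigram 'cc':
  Position 0: 'ba' -> no
  Position 1: 'aa' -> no
  Position 2: 'ac' -> no
  Position 3: 'ca' -> no
  Position 4: 'ac' -> no
  Position 5: 'cb' -> no
  Position 6: 'bc' -> no
  Position 7: 'cc' -> MATCH
  Position 8: 'cd' -> no
  Position 9: 'dd' -> no
  Position 10: 'da' -> no
  Position 11: 'aa' -> no
Total matches: 1

1


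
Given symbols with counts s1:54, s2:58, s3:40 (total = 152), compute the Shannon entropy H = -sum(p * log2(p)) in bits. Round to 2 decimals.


Computing entropy H = -sum(p_i * log2(p_i)):
  s1: p = 54/152 = 0.3553, -p*log2(p) = 0.5304
  s2: p = 58/152 = 0.3816, -p*log2(p) = 0.5304
  s3: p = 40/152 = 0.2632, -p*log2(p) = 0.5068
H = sum of terms = 1.5676
Rounded to 2 decimals: 1.57

1.57


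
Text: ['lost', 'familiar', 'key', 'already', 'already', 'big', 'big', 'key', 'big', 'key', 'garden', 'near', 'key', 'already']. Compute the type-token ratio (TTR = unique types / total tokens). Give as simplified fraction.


Tokens: 14
Unique types: ('already', 'big', 'familiar', 'garden', 'key', 'lost', 'near') = 7
TTR = 7/14
Simplify: divide both by 7 -> 1/2
TTR = 1/2

1/2


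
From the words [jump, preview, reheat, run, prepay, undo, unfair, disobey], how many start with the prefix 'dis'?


Checking each word for prefix 'dis':
  'jump' -> no (count: 0)
  'preview' -> no (count: 0)
  'reheat' -> no (count: 0)
  'run' -> no (count: 0)
  'prepay' -> no (count: 0)
  'undo' -> no (count: 0)
  'unfair' -> no (count: 0)
  'disobey' -> YES, starts with 'dis' (count: 1)
Total with prefix 'dis': 1

1


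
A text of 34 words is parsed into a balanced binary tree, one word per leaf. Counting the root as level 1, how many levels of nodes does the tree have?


In a balanced binary tree with n leaves the deepest leaf is ceil(log2(n)) edges below the root,
so counting node levels inclusive of root and leaves gives ceil(log2(n)) + 1 levels.
log2(34) = 5.0875
ceil(5.0875) = 6
levels = 6 + 1 = 7

7


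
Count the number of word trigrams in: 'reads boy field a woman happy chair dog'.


Word trigrams from [8] words:
  Trigram 1: (reads boy field)
  Trigram 2: (boy field a)
  Trigram 3: (field a woman)
  Trigram 4: (a woman happy)
  Trigram 5: (woman happy chair)
  Trigram 6: (happy chair dog)
Total word trigrams: 8 - 2 = 6

6


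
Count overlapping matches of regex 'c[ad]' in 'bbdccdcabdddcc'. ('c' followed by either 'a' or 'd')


Pattern: c[ad] means 'c' followed by either 'a' or 'd'.
Scanning 'bbdccdcabdddcc' position-by-position:
  Pos 0: window 'bb' -> no
  Pos 1: window 'bd' -> no
  Pos 2: window 'dc' -> no
  Pos 3: window 'cc' -> no
  Pos 4: window 'cd' -> MATCH
  Pos 5: window 'dc' -> no
  Pos 6: window 'ca' -> MATCH
  Pos 7: window 'ab' -> no
  Pos 8: window 'bd' -> no
  Pos 9: window 'dd' -> no
  Pos 10: window 'dd' -> no
  Pos 11: window 'dc' -> no
  Pos 12: window 'cc' -> no
  Pos 13: window 'c' -> no
Total matches: 2

2


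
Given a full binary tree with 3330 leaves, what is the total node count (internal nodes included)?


Leaf nodes (terminals): 3330
Internal nodes = n - 1 = 3330 - 1 = 3329
Total = leaves + internal = 3330 + 3329 = 6659

6659


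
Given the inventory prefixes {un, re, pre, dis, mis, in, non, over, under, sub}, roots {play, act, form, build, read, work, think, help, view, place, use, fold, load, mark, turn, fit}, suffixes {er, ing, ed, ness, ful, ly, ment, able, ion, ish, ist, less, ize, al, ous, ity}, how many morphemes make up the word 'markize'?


Segmenting 'markize' against the inventory:
  'mark' -> root (morpheme 1)
  'ize' -> suffix (morpheme 2)
Total morphemes: 2

2


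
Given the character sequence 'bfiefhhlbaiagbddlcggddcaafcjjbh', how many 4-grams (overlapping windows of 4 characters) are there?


String 'bfiefhhlbaiagbddlcggddcaafcjjbh' has length L = 31.
Number of overlapping n-grams = L - n + 1
Substituting: 31 - 4 + 1 = 28

28


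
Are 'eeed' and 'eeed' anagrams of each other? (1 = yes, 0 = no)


Sort characters of 'eeed': 'deee'
Sort characters of 'eeed': 'deee'
Sorted forms match -> they ARE anagrams
Result: 1

1


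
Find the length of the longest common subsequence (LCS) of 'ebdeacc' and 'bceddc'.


DP table for LCS of 'ebdeacc' and 'bceddc':
       b  c  e  d  d  c
    0  0  0  0  0  0  0
  e 0  0  0  1  1  1  1
  b 0  1  1  1  1  1  1
  d 0  1  1  1  2  2  2
  e 0  1  1  2  2  2  2
  a 0  1  1  2  2  2  2
  c 0  1  2  2  2  2  3
  c 0  1  2  2  2  2  3
LCS: 'edc'
LCS length = 3

3


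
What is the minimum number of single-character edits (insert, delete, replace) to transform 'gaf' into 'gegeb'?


Building DP table for s1='gaf' (len 3) and s2='gegeb' (len 5):
       g  e  g  e  b
    0  1  2  3  4  5
  g 1  0  1  2  3  4
  a 2  1  1  2  3  4
  f 3  2  2  2  3  4
Edit distance = dp[3][5] = 4

4


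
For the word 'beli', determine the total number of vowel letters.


Scanning each character of 'beli':
  Position 1: 'b' -> consonant (running count: 0)
  Position 2: 'e' -> vowel (running count: 1)
  Position 3: 'l' -> consonant (running count: 1)
  Position 4: 'i' -> vowel (running count: 2)
Total vowels: 2

2


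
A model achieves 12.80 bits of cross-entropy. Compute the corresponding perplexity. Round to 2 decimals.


Perplexity formula: PP = 2^H
H = 12.80
PP = 2^12.80
Decompose: 2^12.80 = 2^12 * 2^0.80
2^12 = 4096, 2^0.80 ~ 1.7411011
PP ~ 4096 * 1.7411011 = 7131.5501056
Rounded to 2 decimals: 7131.55

7131.55


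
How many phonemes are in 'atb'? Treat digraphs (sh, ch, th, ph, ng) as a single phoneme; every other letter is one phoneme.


Parsing 'atb' greedily, digraphs first:
  'a' -> vowel phoneme (phonemes so far: 1)
  't' -> consonant phoneme (phonemes so far: 2)
  'b' -> consonant phoneme (phonemes so far: 3)
Total phonemes: 3

3


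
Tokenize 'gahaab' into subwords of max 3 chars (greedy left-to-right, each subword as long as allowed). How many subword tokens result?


'gahaab' has 6 characters.
Chunking with max size 3:
  Chunk 1: 'gah' (positions 0-2)
  Chunk 2: 'aab' (positions 3-5)
Total chunks: ceil(6 / 3) = 2

2


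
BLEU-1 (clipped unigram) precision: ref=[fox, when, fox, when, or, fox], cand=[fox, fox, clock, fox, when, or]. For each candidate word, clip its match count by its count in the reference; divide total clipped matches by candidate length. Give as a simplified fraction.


Reference word counts: {'fox': 3, 'or': 1, 'when': 2}
Checking each candidate word (with clipping):
  'fox' -> in reference (ref count 3, used 1/3) -> match (matches: 1)
  'fox' -> in reference (ref count 3, used 2/3) -> match (matches: 2)
  'clock' -> not in reference -> no match (matches: 2)
  'fox' -> in reference (ref count 3, used 3/3) -> match (matches: 3)
  'when' -> in reference (ref count 2, used 1/2) -> match (matches: 4)
  'or' -> in reference (ref count 1, used 1/1) -> match (matches: 5)
Clipped matches: 5, Candidate length: 6
Precision = 5/6

5/6


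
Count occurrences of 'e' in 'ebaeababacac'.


Scanning 'ebaeababacac' for 'e':
  Position 0: 'e' -> MATCH (count: 1)
  Position 3: 'e' -> MATCH (count: 2)
Total occurrences of 'e': 2

2


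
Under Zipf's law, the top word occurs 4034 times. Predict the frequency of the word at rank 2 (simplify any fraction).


Zipf's law: freq(rank) = f1 / rank
f1 = 4034, rank = 2
freq = 4034 / 2
= 2017

2017


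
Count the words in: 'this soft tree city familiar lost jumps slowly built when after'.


Counting words by splitting on spaces:
  Word 1: 'this'
  Word 2: 'soft'
  Word 3: 'tree'
  Word 4: 'city'
  Word 5: 'familiar'
  Word 6: 'lost'
  Word 7: 'jumps'
  Word 8: 'slowly'
  Word 9: 'built'
  Word 10: 'when'
  Word 11: 'after'
Total words: 11

11


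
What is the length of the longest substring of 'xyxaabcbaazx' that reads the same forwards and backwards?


Scanning 'xyxaabcbaazx' for palindromic substrings.
Substring at positions 3-9: 'aabcbaa'.
Check: reverse('aabcbaa') = 'aabcbaa' -> palindrome confirmed.
Neighbouring characters ('x' / 'z') break symmetry, so it cannot extend further.
No longer palindromic substring exists; longest length = 7

7


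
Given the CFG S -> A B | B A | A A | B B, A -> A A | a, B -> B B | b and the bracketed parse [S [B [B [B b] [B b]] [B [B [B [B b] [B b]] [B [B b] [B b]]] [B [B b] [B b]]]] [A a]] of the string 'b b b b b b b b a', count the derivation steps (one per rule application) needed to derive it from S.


Every bracketed nonterminal node [X ...] in the tree is produced by exactly one rule application.
Reading the tree off as a leftmost derivation:
  Step 1: S  =>  B A   (applied S -> B A)
  Step 2: B A  =>  B B A   (applied B -> B B)
  Step 3: B B A  =>  B B B A   (applied B -> B B)
  Step 4: B B B A  =>  b B B A   (applied B -> b)
  Step 5: b B B A  =>  b b B A   (applied B -> b)
  Step 6: b b B A  =>  b b B B A   (applied B -> B B)
  Step 7: b b B B A  =>  b b B B B A   (applied B -> B B)
  Step 8: b b B B B A  =>  b b B B B B A   (applied B -> B B)
  Step 9: b b B B B B A  =>  b b b B B B A   (applied B -> b)
  Step 10: b b b B B B A  =>  b b b b B B A   (applied B -> b)
  Step 11: b b b b B B A  =>  b b b b B B B A   (applied B -> B B)
  Step 12: b b b b B B B A  =>  b b b b b B B A   (applied B -> b)
  Step 13: b b b b b B B A  =>  b b b b b b B A   (applied B -> b)
  Step 14: b b b b b b B A  =>  b b b b b b B B A   (applied B -> B B)
  Step 15: b b b b b b B B A  =>  b b b b b b b B A   (applied B -> b)
  Step 16: b b b b b b b B A  =>  b b b b b b b b A   (applied B -> b)
  Step 17: b b b b b b b b A  =>  b b b b b b b b a   (applied A -> a)
Final yield: b b b b b b b b a
Total rewrite steps: 17

17


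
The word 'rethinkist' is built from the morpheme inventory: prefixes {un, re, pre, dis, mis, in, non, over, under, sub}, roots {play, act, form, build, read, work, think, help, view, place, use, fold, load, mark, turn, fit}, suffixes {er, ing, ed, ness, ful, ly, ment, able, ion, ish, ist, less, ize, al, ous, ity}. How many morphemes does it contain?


Segmenting 'rethinkist' against the inventory:
  're' -> prefix (morpheme 1)
  'think' -> root (morpheme 2)
  'ist' -> suffix (morpheme 3)
Total morphemes: 3

3


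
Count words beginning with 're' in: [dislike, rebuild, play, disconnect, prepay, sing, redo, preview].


Checking each word for prefix 're':
  'dislike' -> no (count: 0)
  'rebuild' -> YES, starts with 're' (count: 1)
  'play' -> no (count: 1)
  'disconnect' -> no (count: 1)
  'prepay' -> no (count: 1)
  'sing' -> no (count: 1)
  'redo' -> YES, starts with 're' (count: 2)
  'preview' -> no (count: 2)
Total with prefix 're': 2

2


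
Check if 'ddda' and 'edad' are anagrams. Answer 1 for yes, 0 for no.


Sort characters of 'ddda': 'addd'
Sort characters of 'edad': 'adde'
Sorted forms differ -> they are NOT anagrams
Result: 0

0


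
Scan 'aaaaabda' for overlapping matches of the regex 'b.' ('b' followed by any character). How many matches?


Pattern: b. means 'b' followed by any character.
Scanning 'aaaaabda' position-by-position:
  Pos 0: window 'aa' -> no
  Pos 1: window 'aa' -> no
  Pos 2: window 'aa' -> no
  Pos 3: window 'aa' -> no
  Pos 4: window 'ab' -> no
  Pos 5: window 'bd' -> MATCH
  Pos 6: window 'da' -> no
  Pos 7: window 'a' -> no
Total matches: 1

1


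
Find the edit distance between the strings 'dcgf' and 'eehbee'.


Building DP table for s1='dcgf' (len 4) and s2='eehbee' (len 6):
       e  e  h  b  e  e
    0  1  2  3  4  5  6
  d 1  1  2  3  4  5  6
  c 2  2  2  3  4  5  6
  g 3  3  3  3  4  5  6
  f 4  4  4  4  4  5  6
Edit distance = dp[4][6] = 6

6


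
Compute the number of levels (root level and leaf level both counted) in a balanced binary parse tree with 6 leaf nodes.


In a balanced binary tree with n leaves the deepest leaf is ceil(log2(n)) edges below the root,
so counting node levels inclusive of root and leaves gives ceil(log2(n)) + 1 levels.
log2(6) = 2.5850
ceil(2.5850) = 3
levels = 3 + 1 = 4

4


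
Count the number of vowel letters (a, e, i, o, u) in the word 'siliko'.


Scanning each character of 'siliko':
  Position 1: 's' -> consonant (running count: 0)
  Position 2: 'i' -> vowel (running count: 1)
  Position 3: 'l' -> consonant (running count: 1)
  Position 4: 'i' -> vowel (running count: 2)
  Position 5: 'k' -> consonant (running count: 2)
  Position 6: 'o' -> vowel (running count: 3)
Total vowels: 3

3


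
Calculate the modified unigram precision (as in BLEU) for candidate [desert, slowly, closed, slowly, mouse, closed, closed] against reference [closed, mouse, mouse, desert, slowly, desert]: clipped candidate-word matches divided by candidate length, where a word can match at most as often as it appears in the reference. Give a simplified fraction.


Reference word counts: {'closed': 1, 'desert': 2, 'mouse': 2, 'slowly': 1}
Checking each candidate word (with clipping):
  'desert' -> in reference (ref count 2, used 1/2) -> match (matches: 1)
  'slowly' -> in reference (ref count 1, used 1/1) -> match (matches: 2)
  'closed' -> in reference (ref count 1, used 1/1) -> match (matches: 3)
  'slowly' -> ref count 1 already used up (1/1) -> clipped, no match (matches: 3)
  'mouse' -> in reference (ref count 2, used 1/2) -> match (matches: 4)
  'closed' -> ref count 1 already used up (1/1) -> clipped, no match (matches: 4)
  'closed' -> ref count 1 already used up (1/1) -> clipped, no match (matches: 4)
Clipped matches: 4, Candidate length: 7
Precision = 4/7

4/7


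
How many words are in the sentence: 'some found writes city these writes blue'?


Counting words by splitting on spaces:
  Word 1: 'some'
  Word 2: 'found'
  Word 3: 'writes'
  Word 4: 'city'
  Word 5: 'these'
  Word 6: 'writes'
  Word 7: 'blue'
Total words: 7

7


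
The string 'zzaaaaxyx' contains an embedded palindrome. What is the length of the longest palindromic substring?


Scanning 'zzaaaaxyx' for palindromic substrings.
Substring at positions 2-5: 'aaaa'.
Check: reverse('aaaa') = 'aaaa' -> palindrome confirmed.
Neighbouring characters ('z' / 'x') break symmetry, so it cannot extend further.
No longer palindromic substring exists; longest length = 4

4


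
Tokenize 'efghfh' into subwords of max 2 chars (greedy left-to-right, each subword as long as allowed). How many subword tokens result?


'efghfh' has 6 characters.
Chunking with max size 2:
  Chunk 1: 'ef' (positions 0-1)
  Chunk 2: 'gh' (positions 2-3)
  Chunk 3: 'fh' (positions 4-5)
Total chunks: ceil(6 / 2) = 3

3


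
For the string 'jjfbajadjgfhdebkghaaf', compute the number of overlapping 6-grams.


String 'jjfbajadjgfhdebkghaaf' has length L = 21.
Number of overlapping n-grams = L - n + 1
Substituting: 21 - 6 + 1 = 16

16


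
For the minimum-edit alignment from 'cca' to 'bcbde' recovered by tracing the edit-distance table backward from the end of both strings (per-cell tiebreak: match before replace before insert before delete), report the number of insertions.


Edit distance = 4. Backtracking from cell (3, 5) with preference match > replace > insert > delete,
then listing the resulting alignment 'cca' -> 'bcbde' left to right:
  Step 1: insert 'b' [insertion #1]
  Step 2: keep 'c'
  Step 3: insert 'b' [insertion #2]
  Step 4: replace c->d
  Step 5: replace a->e
Total insertions: 2

2


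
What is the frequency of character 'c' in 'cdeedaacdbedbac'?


Scanning 'cdeedaacdbedbac' for 'c':
  Position 0: 'c' -> MATCH (count: 1)
  Position 7: 'c' -> MATCH (count: 2)
  Position 14: 'c' -> MATCH (count: 3)
Total occurrences of 'c': 3

3


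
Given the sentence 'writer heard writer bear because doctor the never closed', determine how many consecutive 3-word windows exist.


Word trigrams from [9] words:
  Trigram 1: (writer heard writer)
  Trigram 2: (heard writer bear)
  Trigram 3: (writer bear because)
  Trigram 4: (bear because doctor)
  Trigram 5: (because doctor the)
  Trigram 6: (doctor the never)
  Trigram 7: (the never closed)
Total word trigrams: 9 - 2 = 7

7


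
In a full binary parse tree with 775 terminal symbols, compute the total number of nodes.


Leaf nodes (terminals): 775
Internal nodes = n - 1 = 775 - 1 = 774
Total = leaves + internal = 775 + 774 = 1549

1549


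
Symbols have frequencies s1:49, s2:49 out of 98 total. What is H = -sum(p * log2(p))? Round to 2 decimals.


Computing entropy H = -sum(p_i * log2(p_i)):
  s1: p = 49/98 = 0.5000, -p*log2(p) = 0.5000
  s2: p = 49/98 = 0.5000, -p*log2(p) = 0.5000
H = sum of terms = 1.0000
Rounded to 2 decimals: 1.00

1.00


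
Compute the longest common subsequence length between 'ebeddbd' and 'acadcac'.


DP table for LCS of 'ebeddbd' and 'acadcac':
       a  c  a  d  c  a  c
    0  0  0  0  0  0  0  0
  e 0  0  0  0  0  0  0  0
  b 0  0  0  0  0  0  0  0
  e 0  0  0  0  0  0  0  0
  d 0  0  0  0  1  1  1  1
  d 0  0  0  0  1  1  1  1
  b 0  0  0  0  1  1  1  1
  d 0  0  0  0  1  1  1  1
LCS: 'd'
LCS length = 1

1


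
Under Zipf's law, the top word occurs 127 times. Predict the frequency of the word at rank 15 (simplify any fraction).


Zipf's law: freq(rank) = f1 / rank
f1 = 127, rank = 15
freq = 127 / 15
GCD(127, 15) = 1
Simplified: 127/15

127/15


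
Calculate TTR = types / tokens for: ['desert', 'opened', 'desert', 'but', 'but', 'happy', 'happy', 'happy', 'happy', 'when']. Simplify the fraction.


Tokens: 10
Unique types: ('but', 'desert', 'happy', 'opened', 'when') = 5
TTR = 5/10
Simplify: divide both by 5 -> 1/2
TTR = 1/2

1/2


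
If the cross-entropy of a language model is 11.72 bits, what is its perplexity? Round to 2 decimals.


Perplexity formula: PP = 2^H
H = 11.72
PP = 2^11.72
Decompose: 2^11.72 = 2^11 * 2^0.72
2^11 = 2048, 2^0.72 ~ 1.6471820
PP ~ 2048 * 1.6471820 = 3373.4287360
Rounded to 2 decimals: 3373.43

3373.43


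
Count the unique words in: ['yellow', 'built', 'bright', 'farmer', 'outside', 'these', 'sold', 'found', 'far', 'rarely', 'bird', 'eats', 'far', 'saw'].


Listing all tokens and tracking unique types:
  Token 1: 'yellow' -> NEW (unique so far: 1)
  Token 2: 'built' -> NEW (unique so far: 2)
  Token 3: 'bright' -> NEW (unique so far: 3)
  Token 4: 'farmer' -> NEW (unique so far: 4)
  Token 5: 'outside' -> NEW (unique so far: 5)
  Token 6: 'these' -> NEW (unique so far: 6)
  Token 7: 'sold' -> NEW (unique so far: 7)
  Token 8: 'found' -> NEW (unique so far: 8)
  Token 9: 'far' -> NEW (unique so far: 9)
  Token 10: 'rarely' -> NEW (unique so far: 10)
  Token 11: 'bird' -> NEW (unique so far: 11)
  Token 12: 'eats' -> NEW (unique so far: 12)
  Token 13: 'far' -> duplicate (unique so far: 12)
  Token 14: 'saw' -> NEW (unique so far: 13)
Unique types: ('bird', 'bright', 'built', 'eats', 'far', 'farmer', 'found', 'outside', 'rarely', 'saw', 'sold', 'these', 'yellow')
Vocabulary size: 13

13


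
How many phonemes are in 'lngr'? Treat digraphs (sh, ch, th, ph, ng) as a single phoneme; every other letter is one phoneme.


Parsing 'lngr' greedily, digraphs first:
  'l' -> consonant phoneme (phonemes so far: 1)
  'ng' -> digraph (1 consonant phoneme) (phonemes so far: 2)
  'r' -> consonant phoneme (phonemes so far: 3)
Total phonemes: 3

3


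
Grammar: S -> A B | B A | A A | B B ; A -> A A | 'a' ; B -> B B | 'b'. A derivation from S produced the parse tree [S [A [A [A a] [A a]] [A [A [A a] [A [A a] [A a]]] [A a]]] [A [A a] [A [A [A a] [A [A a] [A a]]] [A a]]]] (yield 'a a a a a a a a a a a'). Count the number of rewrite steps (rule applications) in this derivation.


Every bracketed nonterminal node [X ...] in the tree is produced by exactly one rule application.
Reading the tree off as a leftmost derivation:
  Step 1: S  =>  A A   (applied S -> A A)
  Step 2: A A  =>  A A A   (applied A -> A A)
  Step 3: A A A  =>  A A A A   (applied A -> A A)
  Step 4: A A A A  =>  a A A A   (applied A -> a)
  Step 5: a A A A  =>  a a A A   (applied A -> a)
  Step 6: a a A A  =>  a a A A A   (applied A -> A A)
  Step 7: a a A A A  =>  a a A A A A   (applied A -> A A)
  Step 8: a a A A A A  =>  a a a A A A   (applied A -> a)
  Step 9: a a a A A A  =>  a a a A A A A   (applied A -> A A)
  Step 10: a a a A A A A  =>  a a a a A A A   (applied A -> a)
  Step 11: a a a a A A A  =>  a a a a a A A   (applied A -> a)
  Step 12: a a a a a A A  =>  a a a a a a A   (applied A -> a)
  Step 13: a a a a a a A  =>  a a a a a a A A   (applied A -> A A)
  Step 14: a a a a a a A A  =>  a a a a a a a A   (applied A -> a)
  Step 15: a a a a a a a A  =>  a a a a a a a A A   (applied A -> A A)
  Step 16: a a a a a a a A A  =>  a a a a a a a A A A   (applied A -> A A)
  Step 17: a a a a a a a A A A  =>  a a a a a a a a A A   (applied A -> a)
  Step 18: a a a a a a a a A A  =>  a a a a a a a a A A A   (applied A -> A A)
  Step 19: a a a a a a a a A A A  =>  a a a a a a a a a A A   (applied A -> a)
  Step 20: a a a a a a a a a A A  =>  a a a a a a a a a a A   (applied A -> a)
  Step 21: a a a a a a a a a a A  =>  a a a a a a a a a a a   (applied A -> a)
Final yield: a a a a a a a a a a a
Total rewrite steps: 21

21


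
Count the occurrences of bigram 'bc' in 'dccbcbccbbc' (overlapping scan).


Scanning 'dccbcbccbbc' for bigram 'bc':
  Position 0: 'dc' -> no
  Position 1: 'cc' -> no
  Position 2: 'cb' -> no
  Position 3: 'bc' -> MATCH
  Position 4: 'cb' -> no
  Position 5: 'bc' -> MATCH
  Position 6: 'cc' -> no
  Position 7: 'cb' -> no
  Position 8: 'bb' -> no
  Position 9: 'bc' -> MATCH
Total matches: 3

3


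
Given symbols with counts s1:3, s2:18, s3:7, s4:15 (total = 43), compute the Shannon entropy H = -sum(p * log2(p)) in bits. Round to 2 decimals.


Computing entropy H = -sum(p_i * log2(p_i)):
  s1: p = 3/43 = 0.0698, -p*log2(p) = 0.2680
  s2: p = 18/43 = 0.4186, -p*log2(p) = 0.5259
  s3: p = 7/43 = 0.1628, -p*log2(p) = 0.4263
  s4: p = 15/43 = 0.3488, -p*log2(p) = 0.5300
H = sum of terms = 1.7502
Rounded to 2 decimals: 1.75

1.75


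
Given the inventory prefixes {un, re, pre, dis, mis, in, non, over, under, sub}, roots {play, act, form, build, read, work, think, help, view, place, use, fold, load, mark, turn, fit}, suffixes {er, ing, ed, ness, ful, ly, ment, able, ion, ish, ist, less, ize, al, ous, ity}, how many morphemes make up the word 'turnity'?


Segmenting 'turnity' against the inventory:
  'turn' -> root (morpheme 1)
  'ity' -> suffix (morpheme 2)
Total morphemes: 2

2


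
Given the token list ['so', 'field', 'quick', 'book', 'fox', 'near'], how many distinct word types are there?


Listing all tokens and tracking unique types:
  Token 1: 'so' -> NEW (unique so far: 1)
  Token 2: 'field' -> NEW (unique so far: 2)
  Token 3: 'quick' -> NEW (unique so far: 3)
  Token 4: 'book' -> NEW (unique so far: 4)
  Token 5: 'fox' -> NEW (unique so far: 5)
  Token 6: 'near' -> NEW (unique so far: 6)
Unique types: ('book', 'field', 'fox', 'near', 'quick', 'so')
Vocabulary size: 6

6


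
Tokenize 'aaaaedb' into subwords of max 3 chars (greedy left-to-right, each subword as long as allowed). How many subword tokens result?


'aaaaedb' has 7 characters.
Chunking with max size 3:
  Chunk 1: 'aaa' (positions 0-2)
  Chunk 2: 'aed' (positions 3-5)
  Chunk 3: 'b' (positions 6-6)
Total chunks: ceil(7 / 3) = 3

3


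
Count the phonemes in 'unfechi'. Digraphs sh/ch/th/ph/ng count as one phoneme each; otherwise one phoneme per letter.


Parsing 'unfechi' greedily, digraphs first:
  'u' -> vowel phoneme (phonemes so far: 1)
  'n' -> consonant phoneme (phonemes so far: 2)
  'f' -> consonant phoneme (phonemes so far: 3)
  'e' -> vowel phoneme (phonemes so far: 4)
  'ch' -> digraph (1 consonant phoneme) (phonemes so far: 5)
  'i' -> vowel phoneme (phonemes so far: 6)
Total phonemes: 6

6


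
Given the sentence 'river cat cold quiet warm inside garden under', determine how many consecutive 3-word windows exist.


Word trigrams from [8] words:
  Trigram 1: (river cat cold)
  Trigram 2: (cat cold quiet)
  Trigram 3: (cold quiet warm)
  Trigram 4: (quiet warm inside)
  Trigram 5: (warm inside garden)
  Trigram 6: (inside garden under)
Total word trigrams: 8 - 2 = 6

6


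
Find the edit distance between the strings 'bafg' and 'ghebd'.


Building DP table for s1='bafg' (len 4) and s2='ghebd' (len 5):
       g  h  e  b  d
    0  1  2  3  4  5
  b 1  1  2  3  3  4
  a 2  2  2  3  4  4
  f 3  3  3  3  4  5
  g 4  3  4  4  4  5
Edit distance = dp[4][5] = 5

5


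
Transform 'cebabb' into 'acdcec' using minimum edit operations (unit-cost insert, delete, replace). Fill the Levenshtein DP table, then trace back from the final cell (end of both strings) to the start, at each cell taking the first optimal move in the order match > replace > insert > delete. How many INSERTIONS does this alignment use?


Edit distance = 6. Backtracking from cell (6, 6) with preference match > replace > insert > delete,
then listing the resulting alignment 'cebabb' -> 'acdcec' left to right:
  Step 1: replace c->a
  Step 2: replace e->c
  Step 3: replace b->d
  Step 4: replace a->c
  Step 5: replace b->e
  Step 6: replace b->c
Total insertions: 0

0


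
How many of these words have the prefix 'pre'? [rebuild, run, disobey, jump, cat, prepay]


Checking each word for prefix 'pre':
  'rebuild' -> no (count: 0)
  'run' -> no (count: 0)
  'disobey' -> no (count: 0)
  'jump' -> no (count: 0)
  'cat' -> no (count: 0)
  'prepay' -> YES, starts with 'pre' (count: 1)
Total with prefix 'pre': 1

1


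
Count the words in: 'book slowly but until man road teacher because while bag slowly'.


Counting words by splitting on spaces:
  Word 1: 'book'
  Word 2: 'slowly'
  Word 3: 'but'
  Word 4: 'until'
  Word 5: 'man'
  Word 6: 'road'
  Word 7: 'teacher'
  Word 8: 'because'
  Word 9: 'while'
  Word 10: 'bag'
  Word 11: 'slowly'
Total words: 11

11


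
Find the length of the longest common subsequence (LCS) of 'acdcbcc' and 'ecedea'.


DP table for LCS of 'acdcbcc' and 'ecedea':
       e  c  e  d  e  a
    0  0  0  0  0  0  0
  a 0  0  0  0  0  0  1
  c 0  0  1  1  1  1  1
  d 0  0  1  1  2  2  2
  c 0  0  1  1  2  2  2
  b 0  0  1  1  2  2  2
  c 0  0  1  1  2  2  2
  c 0  0  1  1  2  2  2
LCS: 'cd'
LCS length = 2

2


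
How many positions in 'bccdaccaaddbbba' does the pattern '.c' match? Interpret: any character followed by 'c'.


Pattern: .c means any character followed by 'c'.
Scanning 'bccdaccaaddbbba' position-by-position:
  Pos 0: window 'bc' -> MATCH
  Pos 1: window 'cc' -> MATCH
  Pos 2: window 'cd' -> no
  Pos 3: window 'da' -> no
  Pos 4: window 'ac' -> MATCH
  Pos 5: window 'cc' -> MATCH
  Pos 6: window 'ca' -> no
  Pos 7: window 'aa' -> no
  Pos 8: window 'ad' -> no
  Pos 9: window 'dd' -> no
  Pos 10: window 'db' -> no
  Pos 11: window 'bb' -> no
  Pos 12: window 'bb' -> no
  Pos 13: window 'ba' -> no
  Pos 14: window 'a' -> no
Total matches: 4

4


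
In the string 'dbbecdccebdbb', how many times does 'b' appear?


Scanning 'dbbecdccebdbb' for 'b':
  Position 1: 'b' -> MATCH (count: 1)
  Position 2: 'b' -> MATCH (count: 2)
  Position 9: 'b' -> MATCH (count: 3)
  Position 11: 'b' -> MATCH (count: 4)
  Position 12: 'b' -> MATCH (count: 5)
Total occurrences of 'b': 5

5


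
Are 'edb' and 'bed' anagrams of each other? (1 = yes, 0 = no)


Sort characters of 'edb': 'bde'
Sort characters of 'bed': 'bde'
Sorted forms match -> they ARE anagrams
Result: 1

1


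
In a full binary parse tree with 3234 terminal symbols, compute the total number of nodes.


Leaf nodes (terminals): 3234
Internal nodes = n - 1 = 3234 - 1 = 3233
Total = leaves + internal = 3234 + 3233 = 6467

6467


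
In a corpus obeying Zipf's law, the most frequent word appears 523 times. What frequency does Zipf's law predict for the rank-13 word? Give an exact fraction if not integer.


Zipf's law: freq(rank) = f1 / rank
f1 = 523, rank = 13
freq = 523 / 13
GCD(523, 13) = 1
Simplified: 523/13

523/13


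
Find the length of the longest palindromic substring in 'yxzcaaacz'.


Scanning 'yxzcaaacz' for palindromic substrings.
Substring at positions 2-8: 'zcaaacz'.
Check: reverse('zcaaacz') = 'zcaaacz' -> palindrome confirmed.
Neighbouring characters ('x' / '-') break symmetry, so it cannot extend further.
No longer palindromic substring exists; longest length = 7

7


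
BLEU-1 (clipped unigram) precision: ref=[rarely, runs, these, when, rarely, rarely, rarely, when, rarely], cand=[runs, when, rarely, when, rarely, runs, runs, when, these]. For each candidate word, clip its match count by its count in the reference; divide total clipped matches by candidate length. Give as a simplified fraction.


Reference word counts: {'rarely': 5, 'runs': 1, 'these': 1, 'when': 2}
Checking each candidate word (with clipping):
  'runs' -> in reference (ref count 1, used 1/1) -> match (matches: 1)
  'when' -> in reference (ref count 2, used 1/2) -> match (matches: 2)
  'rarely' -> in reference (ref count 5, used 1/5) -> match (matches: 3)
  'when' -> in reference (ref count 2, used 2/2) -> match (matches: 4)
  'rarely' -> in reference (ref count 5, used 2/5) -> match (matches: 5)
  'runs' -> ref count 1 already used up (1/1) -> clipped, no match (matches: 5)
  'runs' -> ref count 1 already used up (1/1) -> clipped, no match (matches: 5)
  'when' -> ref count 2 already used up (2/2) -> clipped, no match (matches: 5)
  'these' -> in reference (ref count 1, used 1/1) -> match (matches: 6)
Clipped matches: 6, Candidate length: 9
Precision = 6/9 = 2/3

2/3
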